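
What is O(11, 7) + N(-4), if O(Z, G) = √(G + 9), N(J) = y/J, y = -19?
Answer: 35/4 ≈ 8.7500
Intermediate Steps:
N(J) = -19/J
O(Z, G) = √(9 + G)
O(11, 7) + N(-4) = √(9 + 7) - 19/(-4) = √16 - 19*(-¼) = 4 + 19/4 = 35/4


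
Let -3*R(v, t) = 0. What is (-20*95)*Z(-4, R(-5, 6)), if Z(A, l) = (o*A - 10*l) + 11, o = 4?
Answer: 9500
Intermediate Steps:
R(v, t) = 0 (R(v, t) = -1/3*0 = 0)
Z(A, l) = 11 - 10*l + 4*A (Z(A, l) = (4*A - 10*l) + 11 = (-10*l + 4*A) + 11 = 11 - 10*l + 4*A)
(-20*95)*Z(-4, R(-5, 6)) = (-20*95)*(11 - 10*0 + 4*(-4)) = -1900*(11 + 0 - 16) = -1900*(-5) = 9500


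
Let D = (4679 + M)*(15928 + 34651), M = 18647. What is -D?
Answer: -1179805754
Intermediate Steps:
D = 1179805754 (D = (4679 + 18647)*(15928 + 34651) = 23326*50579 = 1179805754)
-D = -1*1179805754 = -1179805754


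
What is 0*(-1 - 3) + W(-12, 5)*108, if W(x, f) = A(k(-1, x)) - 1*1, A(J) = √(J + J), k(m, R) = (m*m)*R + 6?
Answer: -108 + 216*I*√3 ≈ -108.0 + 374.12*I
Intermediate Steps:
k(m, R) = 6 + R*m² (k(m, R) = m²*R + 6 = R*m² + 6 = 6 + R*m²)
A(J) = √2*√J (A(J) = √(2*J) = √2*√J)
W(x, f) = -1 + √2*√(6 + x) (W(x, f) = √2*√(6 + x*(-1)²) - 1*1 = √2*√(6 + x*1) - 1 = √2*√(6 + x) - 1 = -1 + √2*√(6 + x))
0*(-1 - 3) + W(-12, 5)*108 = 0*(-1 - 3) + (-1 + √(12 + 2*(-12)))*108 = 0*(-4) + (-1 + √(12 - 24))*108 = 0 + (-1 + √(-12))*108 = 0 + (-1 + 2*I*√3)*108 = 0 + (-108 + 216*I*√3) = -108 + 216*I*√3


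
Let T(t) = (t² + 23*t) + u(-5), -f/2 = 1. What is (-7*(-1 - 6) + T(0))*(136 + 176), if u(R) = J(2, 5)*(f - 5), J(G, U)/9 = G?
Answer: -24024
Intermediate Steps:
f = -2 (f = -2*1 = -2)
J(G, U) = 9*G
u(R) = -126 (u(R) = (9*2)*(-2 - 5) = 18*(-7) = -126)
T(t) = -126 + t² + 23*t (T(t) = (t² + 23*t) - 126 = -126 + t² + 23*t)
(-7*(-1 - 6) + T(0))*(136 + 176) = (-7*(-1 - 6) + (-126 + 0² + 23*0))*(136 + 176) = (-7*(-7) + (-126 + 0 + 0))*312 = (49 - 126)*312 = -77*312 = -24024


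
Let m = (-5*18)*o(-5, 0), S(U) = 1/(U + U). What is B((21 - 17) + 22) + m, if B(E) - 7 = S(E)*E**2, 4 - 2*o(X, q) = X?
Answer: -385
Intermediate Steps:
S(U) = 1/(2*U)
o(X, q) = 2 - X/2
B(E) = 7 + E/2 (B(E) = 7 + (1/(2*E))*E**2 = 7 + E/2)
m = -405 (m = (-5*18)*(2 - 1/2*(-5)) = -90*(2 + 5/2) = -90*9/2 = -405)
B((21 - 17) + 22) + m = (7 + ((21 - 17) + 22)/2) - 405 = (7 + (4 + 22)/2) - 405 = (7 + (1/2)*26) - 405 = (7 + 13) - 405 = 20 - 405 = -385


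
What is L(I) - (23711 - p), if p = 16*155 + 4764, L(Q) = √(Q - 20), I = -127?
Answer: -16467 + 7*I*√3 ≈ -16467.0 + 12.124*I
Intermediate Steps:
L(Q) = √(-20 + Q)
p = 7244 (p = 2480 + 4764 = 7244)
L(I) - (23711 - p) = √(-20 - 127) - (23711 - 1*7244) = √(-147) - (23711 - 7244) = 7*I*√3 - 1*16467 = 7*I*√3 - 16467 = -16467 + 7*I*√3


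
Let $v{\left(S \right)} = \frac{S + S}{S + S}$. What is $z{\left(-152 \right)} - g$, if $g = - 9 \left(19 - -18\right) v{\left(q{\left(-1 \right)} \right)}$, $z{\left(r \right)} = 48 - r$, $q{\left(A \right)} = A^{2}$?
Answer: $533$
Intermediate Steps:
$v{\left(S \right)} = 1$ ($v{\left(S \right)} = \frac{2 S}{2 S} = 2 S \frac{1}{2 S} = 1$)
$g = -333$ ($g = - 9 \left(19 - -18\right) 1 = - 9 \left(19 + 18\right) 1 = \left(-9\right) 37 \cdot 1 = \left(-333\right) 1 = -333$)
$z{\left(-152 \right)} - g = \left(48 - -152\right) - -333 = \left(48 + 152\right) + 333 = 200 + 333 = 533$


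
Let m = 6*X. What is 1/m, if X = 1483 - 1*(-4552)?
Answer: 1/36210 ≈ 2.7617e-5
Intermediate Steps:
X = 6035 (X = 1483 + 4552 = 6035)
m = 36210 (m = 6*6035 = 36210)
1/m = 1/36210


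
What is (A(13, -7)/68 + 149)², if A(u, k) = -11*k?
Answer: 104223681/4624 ≈ 22540.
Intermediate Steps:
(A(13, -7)/68 + 149)² = (-11*(-7)/68 + 149)² = (77*(1/68) + 149)² = (77/68 + 149)² = (10209/68)² = 104223681/4624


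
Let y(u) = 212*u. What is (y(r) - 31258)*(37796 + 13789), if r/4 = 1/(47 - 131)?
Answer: -11290752850/7 ≈ -1.6130e+9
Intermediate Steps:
r = -1/21 (r = 4/(47 - 131) = 4/(-84) = 4*(-1/84) = -1/21 ≈ -0.047619)
(y(r) - 31258)*(37796 + 13789) = (212*(-1/21) - 31258)*(37796 + 13789) = (-212/21 - 31258)*51585 = -656630/21*51585 = -11290752850/7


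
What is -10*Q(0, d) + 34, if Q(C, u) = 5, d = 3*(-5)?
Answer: -16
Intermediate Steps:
d = -15
-10*Q(0, d) + 34 = -10*5 + 34 = -50 + 34 = -16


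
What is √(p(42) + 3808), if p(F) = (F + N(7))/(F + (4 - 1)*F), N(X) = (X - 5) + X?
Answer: √2985710/28 ≈ 61.711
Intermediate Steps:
N(X) = -5 + 2*X (N(X) = (-5 + X) + X = -5 + 2*X)
p(F) = (9 + F)/(4*F) (p(F) = (F + (-5 + 2*7))/(F + (4 - 1)*F) = (F + (-5 + 14))/(F + 3*F) = (F + 9)/((4*F)) = (9 + F)*(1/(4*F)) = (9 + F)/(4*F))
√(p(42) + 3808) = √((¼)*(9 + 42)/42 + 3808) = √((¼)*(1/42)*51 + 3808) = √(17/56 + 3808) = √(213265/56) = √2985710/28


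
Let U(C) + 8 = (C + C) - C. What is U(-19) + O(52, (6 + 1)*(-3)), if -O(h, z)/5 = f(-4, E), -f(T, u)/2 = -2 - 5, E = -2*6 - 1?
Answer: -97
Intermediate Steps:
E = -13 (E = -12 - 1 = -13)
f(T, u) = 14 (f(T, u) = -2*(-2 - 5) = -2*(-7) = 14)
O(h, z) = -70 (O(h, z) = -5*14 = -70)
U(C) = -8 + C (U(C) = -8 + ((C + C) - C) = -8 + (2*C - C) = -8 + C)
U(-19) + O(52, (6 + 1)*(-3)) = (-8 - 19) - 70 = -27 - 70 = -97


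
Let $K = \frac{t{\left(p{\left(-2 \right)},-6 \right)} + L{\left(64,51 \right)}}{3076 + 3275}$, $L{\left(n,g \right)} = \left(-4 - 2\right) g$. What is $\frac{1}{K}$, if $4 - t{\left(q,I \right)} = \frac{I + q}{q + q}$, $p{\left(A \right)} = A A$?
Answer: $- \frac{25404}{1207} \approx -21.047$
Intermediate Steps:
$L{\left(n,g \right)} = - 6 g$
$p{\left(A \right)} = A^{2}$
$t{\left(q,I \right)} = 4 - \frac{I + q}{2 q}$ ($t{\left(q,I \right)} = 4 - \frac{I + q}{q + q} = 4 - \frac{I + q}{2 q}$)
$K = - \frac{1207}{25404}$ ($K = \frac{\frac{\left(-1\right) \left(-6\right) + 7 \left(-2\right)^{2}}{2 \left(-2\right)^{2}} - 306}{3076 + 3275} = \frac{\frac{6 + 7 \cdot 4}{2 \cdot 4} - 306}{6351} = \left(\frac{1}{2} \cdot \frac{1}{4} \left(6 + 28\right) - 306\right) \frac{1}{6351} = \left(\frac{1}{2} \cdot \frac{1}{4} \cdot 34 - 306\right) \frac{1}{6351} = \left(\frac{17}{4} - 306\right) \frac{1}{6351} = \left(- \frac{1207}{4}\right) \frac{1}{6351} = - \frac{1207}{25404} \approx -0.047512$)
$\frac{1}{K} = \frac{1}{- \frac{1207}{25404}} = - \frac{25404}{1207}$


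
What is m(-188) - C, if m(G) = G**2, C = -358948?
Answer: 394292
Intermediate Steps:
m(-188) - C = (-188)**2 - 1*(-358948) = 35344 + 358948 = 394292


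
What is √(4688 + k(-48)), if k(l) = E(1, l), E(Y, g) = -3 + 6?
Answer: √4691 ≈ 68.491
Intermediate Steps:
E(Y, g) = 3
k(l) = 3
√(4688 + k(-48)) = √(4688 + 3) = √4691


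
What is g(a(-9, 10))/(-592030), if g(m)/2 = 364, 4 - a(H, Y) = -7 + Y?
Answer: -364/296015 ≈ -0.0012297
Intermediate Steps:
a(H, Y) = 11 - Y (a(H, Y) = 4 - (-7 + Y) = 4 + (7 - Y) = 11 - Y)
g(m) = 728 (g(m) = 2*364 = 728)
g(a(-9, 10))/(-592030) = 728/(-592030) = 728*(-1/592030) = -364/296015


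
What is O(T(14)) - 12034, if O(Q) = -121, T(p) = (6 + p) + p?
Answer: -12155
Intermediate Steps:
T(p) = 6 + 2*p
O(T(14)) - 12034 = -121 - 12034 = -12155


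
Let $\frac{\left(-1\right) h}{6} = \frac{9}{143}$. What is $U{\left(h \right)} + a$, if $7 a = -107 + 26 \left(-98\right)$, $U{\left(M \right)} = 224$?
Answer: $- \frac{1087}{7} \approx -155.29$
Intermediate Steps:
$h = - \frac{54}{143}$ ($h = - 6 \cdot \frac{9}{143} = - 6 \cdot 9 \cdot \frac{1}{143} = \left(-6\right) \frac{9}{143} = - \frac{54}{143} \approx -0.37762$)
$a = - \frac{2655}{7}$ ($a = \frac{-107 + 26 \left(-98\right)}{7} = \frac{-107 - 2548}{7} = \frac{1}{7} \left(-2655\right) = - \frac{2655}{7} \approx -379.29$)
$U{\left(h \right)} + a = 224 - \frac{2655}{7} = - \frac{1087}{7}$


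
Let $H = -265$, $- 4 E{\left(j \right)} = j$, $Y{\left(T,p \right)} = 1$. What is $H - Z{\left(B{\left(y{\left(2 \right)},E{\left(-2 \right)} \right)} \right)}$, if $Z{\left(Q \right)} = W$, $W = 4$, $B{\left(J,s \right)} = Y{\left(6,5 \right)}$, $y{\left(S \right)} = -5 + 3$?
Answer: $-269$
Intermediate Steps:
$E{\left(j \right)} = - \frac{j}{4}$
$y{\left(S \right)} = -2$
$B{\left(J,s \right)} = 1$
$Z{\left(Q \right)} = 4$
$H - Z{\left(B{\left(y{\left(2 \right)},E{\left(-2 \right)} \right)} \right)} = -265 - 4 = -269$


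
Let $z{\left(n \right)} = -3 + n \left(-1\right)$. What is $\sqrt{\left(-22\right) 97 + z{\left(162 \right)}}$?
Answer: $11 i \sqrt{19} \approx 47.948 i$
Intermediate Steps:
$z{\left(n \right)} = -3 - n$
$\sqrt{\left(-22\right) 97 + z{\left(162 \right)}} = \sqrt{\left(-22\right) 97 - 165} = \sqrt{-2134 - 165} = \sqrt{-2299} = 11 i \sqrt{19}$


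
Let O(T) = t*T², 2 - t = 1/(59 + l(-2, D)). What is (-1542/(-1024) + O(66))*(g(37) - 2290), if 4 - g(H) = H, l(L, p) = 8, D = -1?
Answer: -689182606059/34304 ≈ -2.0090e+7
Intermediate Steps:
g(H) = 4 - H
t = 133/67 (t = 2 - 1/(59 + 8) = 2 - 1/67 = 133/67 ≈ 1.9851)
O(T) = 133*T²/67
(-1542/(-1024) + O(66))*(g(37) - 2290) = (-1542/(-1024) + (133/67)*66²)*((4 - 1*37) - 2290) = (-1542*(-1/1024) + (133/67)*4356)*((4 - 37) - 2290) = (771/512 + 579348/67)*(-33 - 2290) = (296677833/34304)*(-2323) = -689182606059/34304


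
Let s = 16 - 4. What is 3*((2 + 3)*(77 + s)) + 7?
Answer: 1342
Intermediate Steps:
s = 12
3*((2 + 3)*(77 + s)) + 7 = 3*((2 + 3)*(77 + 12)) + 7 = 3*(5*89) + 7 = 3*445 + 7 = 1335 + 7 = 1342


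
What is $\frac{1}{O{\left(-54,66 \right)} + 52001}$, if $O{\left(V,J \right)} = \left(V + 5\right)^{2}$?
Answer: $\frac{1}{54402} \approx 1.8382 \cdot 10^{-5}$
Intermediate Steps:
$O{\left(V,J \right)} = \left(5 + V\right)^{2}$
$\frac{1}{O{\left(-54,66 \right)} + 52001} = \frac{1}{\left(5 - 54\right)^{2} + 52001} = \frac{1}{\left(-49\right)^{2} + 52001} = \frac{1}{2401 + 52001} = \frac{1}{54402}$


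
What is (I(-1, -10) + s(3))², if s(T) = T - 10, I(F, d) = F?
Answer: 64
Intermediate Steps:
s(T) = -10 + T
(I(-1, -10) + s(3))² = (-1 + (-10 + 3))² = (-1 - 7)² = (-8)² = 64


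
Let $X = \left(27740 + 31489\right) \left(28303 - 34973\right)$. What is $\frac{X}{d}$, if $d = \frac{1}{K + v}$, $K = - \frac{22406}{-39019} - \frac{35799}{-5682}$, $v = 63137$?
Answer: $- \frac{921759401136693796695}{36950993} \approx -2.4945 \cdot 10^{13}$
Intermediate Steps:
$K = \frac{508050691}{73901986}$ ($K = \left(-22406\right) \left(- \frac{1}{39019}\right) - - \frac{11933}{1894} = \frac{22406}{39019} + \frac{11933}{1894} = \frac{508050691}{73901986} \approx 6.8747$)
$X = -395057430$ ($X = 59229 \left(-6670\right) = -395057430$)
$d = \frac{73901986}{4666457740773}$ ($d = \frac{1}{\frac{508050691}{73901986} + 63137} = \frac{1}{\frac{4666457740773}{73901986}} = \frac{73901986}{4666457740773} \approx 1.5837 \cdot 10^{-5}$)
$\frac{X}{d} = - \frac{395057430}{\frac{73901986}{4666457740773}} = \left(-395057430\right) \frac{4666457740773}{73901986} = - \frac{921759401136693796695}{36950993}$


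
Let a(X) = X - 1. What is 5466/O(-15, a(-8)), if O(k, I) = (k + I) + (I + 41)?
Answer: 2733/4 ≈ 683.25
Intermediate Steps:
a(X) = -1 + X
O(k, I) = 41 + k + 2*I (O(k, I) = (I + k) + (41 + I) = 41 + k + 2*I)
5466/O(-15, a(-8)) = 5466/(41 - 15 + 2*(-1 - 8)) = 5466/(41 - 15 + 2*(-9)) = 5466/(41 - 15 - 18) = 5466/8 = 5466*(⅛) = 2733/4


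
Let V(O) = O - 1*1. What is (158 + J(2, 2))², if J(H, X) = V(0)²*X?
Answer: 25600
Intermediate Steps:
V(O) = -1 + O (V(O) = O - 1 = -1 + O)
J(H, X) = X (J(H, X) = (-1 + 0)²*X = (-1)²*X = 1*X = X)
(158 + J(2, 2))² = (158 + 2)² = 160² = 25600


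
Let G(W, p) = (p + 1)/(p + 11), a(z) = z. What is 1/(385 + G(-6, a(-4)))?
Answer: 7/2692 ≈ 0.0026003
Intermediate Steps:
G(W, p) = (1 + p)/(11 + p)
1/(385 + G(-6, a(-4))) = 1/(385 + (1 - 4)/(11 - 4)) = 1/(385 - 3/7) = 1/(2692/7) = 7/2692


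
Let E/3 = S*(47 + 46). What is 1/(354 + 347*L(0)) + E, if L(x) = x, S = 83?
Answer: 8197579/354 ≈ 23157.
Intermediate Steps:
E = 23157 (E = 3*(83*(47 + 46)) = 3*(83*93) = 3*7719 = 23157)
1/(354 + 347*L(0)) + E = 1/(354 + 347*0) + 23157 = 1/(354 + 0) + 23157 = 1/354 + 23157 = 8197579/354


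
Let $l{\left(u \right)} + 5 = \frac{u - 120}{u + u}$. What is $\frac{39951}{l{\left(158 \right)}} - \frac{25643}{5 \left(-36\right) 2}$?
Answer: $- \frac{750880709}{92520} \approx -8115.9$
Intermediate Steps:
$l{\left(u \right)} = -5 + \frac{-120 + u}{2 u}$ ($l{\left(u \right)} = -5 + \frac{u - 120}{u + u} = -5 + \frac{-120 + u}{2 u}$)
$\frac{39951}{l{\left(158 \right)}} - \frac{25643}{5 \left(-36\right) 2} = \frac{39951}{- \frac{9}{2} - \frac{60}{158}} - \frac{25643}{5 \left(-36\right) 2} = \frac{39951}{- \frac{9}{2} - \frac{30}{79}} - \frac{25643}{\left(-180\right) 2} = \frac{39951}{- \frac{9}{2} - \frac{30}{79}} - \frac{25643}{-360} = \frac{39951}{- \frac{771}{158}} - - \frac{25643}{360} = 39951 \left(- \frac{158}{771}\right) + \frac{25643}{360} = - \frac{2104086}{257} + \frac{25643}{360} = - \frac{750880709}{92520}$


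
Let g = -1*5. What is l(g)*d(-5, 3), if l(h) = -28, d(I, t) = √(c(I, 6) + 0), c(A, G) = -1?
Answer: -28*I ≈ -28.0*I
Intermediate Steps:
g = -5
d(I, t) = I (d(I, t) = √(-1 + 0) = √(-1) = I)
l(g)*d(-5, 3) = -28*I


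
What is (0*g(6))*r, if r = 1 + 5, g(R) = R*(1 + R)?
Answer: 0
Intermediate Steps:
r = 6
(0*g(6))*r = (0*(6*(1 + 6)))*6 = (0*(6*7))*6 = (0*42)*6 = 0*6 = 0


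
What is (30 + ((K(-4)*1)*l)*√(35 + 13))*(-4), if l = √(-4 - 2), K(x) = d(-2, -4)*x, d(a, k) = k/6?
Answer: -120 - 128*I*√2 ≈ -120.0 - 181.02*I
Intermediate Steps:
d(a, k) = k/6 (d(a, k) = k*(⅙) = k/6)
K(x) = -2*x/3 (K(x) = ((⅙)*(-4))*x = -2*x/3)
l = I*√6 (l = √(-6) = I*√6 ≈ 2.4495*I)
(30 + ((K(-4)*1)*l)*√(35 + 13))*(-4) = (30 + ((-⅔*(-4)*1)*(I*√6))*√(35 + 13))*(-4) = (30 + (((8/3)*1)*(I*√6))*√48)*(-4) = (30 + (8*(I*√6)/3)*(4*√3))*(-4) = (30 + (8*I*√6/3)*(4*√3))*(-4) = (30 + 32*I*√2)*(-4) = -120 - 128*I*√2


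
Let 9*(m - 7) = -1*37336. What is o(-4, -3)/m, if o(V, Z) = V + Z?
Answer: 63/37273 ≈ 0.0016902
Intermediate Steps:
m = -37273/9 (m = 7 + (-1*37336)/9 = 7 + (⅑)*(-37336) = 7 - 37336/9 = -37273/9 ≈ -4141.4)
o(-4, -3)/m = (-4 - 3)/(-37273/9) = -7*(-9/37273) = 63/37273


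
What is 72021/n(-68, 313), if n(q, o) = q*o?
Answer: -72021/21284 ≈ -3.3838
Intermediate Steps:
n(q, o) = o*q
72021/n(-68, 313) = 72021/((313*(-68))) = 72021/(-21284) = 72021*(-1/21284) = -72021/21284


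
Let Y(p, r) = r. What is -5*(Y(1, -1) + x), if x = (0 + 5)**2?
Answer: -120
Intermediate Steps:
x = 25 (x = 5**2 = 25)
-5*(Y(1, -1) + x) = -5*(-1 + 25) = -5*24 = -120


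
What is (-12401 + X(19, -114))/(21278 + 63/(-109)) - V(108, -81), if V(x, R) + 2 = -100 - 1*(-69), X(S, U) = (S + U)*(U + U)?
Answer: 77544118/2319239 ≈ 33.435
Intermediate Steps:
X(S, U) = 2*U*(S + U) (X(S, U) = (S + U)*(2*U) = 2*U*(S + U))
V(x, R) = -33 (V(x, R) = -2 + (-100 - 1*(-69)) = -2 + (-100 + 69) = -2 - 31 = -33)
(-12401 + X(19, -114))/(21278 + 63/(-109)) - V(108, -81) = (-12401 + 2*(-114)*(19 - 114))/(21278 + 63/(-109)) - 1*(-33) = (-12401 + 2*(-114)*(-95))/(21278 + 63*(-1/109)) + 33 = (-12401 + 21660)/(21278 - 63/109) + 33 = 9259/(2319239/109) + 33 = 9259*(109/2319239) + 33 = 1009231/2319239 + 33 = 77544118/2319239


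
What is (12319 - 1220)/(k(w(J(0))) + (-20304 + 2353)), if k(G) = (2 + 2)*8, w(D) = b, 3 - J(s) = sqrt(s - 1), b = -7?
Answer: -1009/1629 ≈ -0.61940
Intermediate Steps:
J(s) = 3 - sqrt(-1 + s) (J(s) = 3 - sqrt(s - 1) = 3 - sqrt(-1 + s))
w(D) = -7
k(G) = 32 (k(G) = 4*8 = 32)
(12319 - 1220)/(k(w(J(0))) + (-20304 + 2353)) = (12319 - 1220)/(32 + (-20304 + 2353)) = 11099/(32 - 17951) = 11099/(-17919) = 11099*(-1/17919) = -1009/1629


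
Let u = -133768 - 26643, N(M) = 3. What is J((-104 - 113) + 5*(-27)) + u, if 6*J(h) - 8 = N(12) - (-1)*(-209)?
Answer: -160444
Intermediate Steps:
J(h) = -33 (J(h) = 4/3 + (3 - (-1)*(-209))/6 = 4/3 + (3 - 1*209)/6 = 4/3 + (3 - 209)/6 = 4/3 + (⅙)*(-206) = 4/3 - 103/3 = -33)
u = -160411
J((-104 - 113) + 5*(-27)) + u = -33 - 160411 = -160444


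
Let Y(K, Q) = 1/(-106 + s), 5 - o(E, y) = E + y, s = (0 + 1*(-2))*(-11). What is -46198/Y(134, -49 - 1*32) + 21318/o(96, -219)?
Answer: 248371107/64 ≈ 3.8808e+6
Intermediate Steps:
s = 22 (s = (0 - 2)*(-11) = -2*(-11) = 22)
o(E, y) = 5 - E - y (o(E, y) = 5 - (E + y) = 5 + (-E - y) = 5 - E - y)
Y(K, Q) = -1/84 (Y(K, Q) = 1/(-106 + 22) = 1/(-84) = -1/84)
-46198/Y(134, -49 - 1*32) + 21318/o(96, -219) = -46198/(-1/84) + 21318/(5 - 1*96 - 1*(-219)) = -46198*(-84) + 21318/(5 - 96 + 219) = 3880632 + 21318/128 = 3880632 + 21318*(1/128) = 3880632 + 10659/64 = 248371107/64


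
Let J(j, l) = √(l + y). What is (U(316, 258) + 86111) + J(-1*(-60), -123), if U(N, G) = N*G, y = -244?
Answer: 167639 + I*√367 ≈ 1.6764e+5 + 19.157*I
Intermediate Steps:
U(N, G) = G*N
J(j, l) = √(-244 + l) (J(j, l) = √(l - 244) = √(-244 + l))
(U(316, 258) + 86111) + J(-1*(-60), -123) = (258*316 + 86111) + √(-244 - 123) = (81528 + 86111) + √(-367) = 167639 + I*√367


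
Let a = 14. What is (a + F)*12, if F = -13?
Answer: 12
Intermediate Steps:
(a + F)*12 = (14 - 13)*12 = 1*12 = 12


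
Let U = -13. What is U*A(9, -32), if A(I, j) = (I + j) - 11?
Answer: 442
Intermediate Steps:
A(I, j) = -11 + I + j
U*A(9, -32) = -13*(-11 + 9 - 32) = -13*(-34) = 442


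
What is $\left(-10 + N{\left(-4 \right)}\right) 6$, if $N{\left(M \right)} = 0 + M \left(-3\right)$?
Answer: $12$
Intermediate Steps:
$N{\left(M \right)} = - 3 M$ ($N{\left(M \right)} = 0 - 3 M = - 3 M$)
$\left(-10 + N{\left(-4 \right)}\right) 6 = \left(-10 - -12\right) 6 = \left(-10 + 12\right) 6 = 2 \cdot 6 = 12$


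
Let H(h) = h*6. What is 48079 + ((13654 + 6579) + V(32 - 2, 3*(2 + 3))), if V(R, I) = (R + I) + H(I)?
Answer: 68447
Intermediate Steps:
H(h) = 6*h
V(R, I) = R + 7*I (V(R, I) = (R + I) + 6*I = (I + R) + 6*I = R + 7*I)
48079 + ((13654 + 6579) + V(32 - 2, 3*(2 + 3))) = 48079 + ((13654 + 6579) + ((32 - 2) + 7*(3*(2 + 3)))) = 48079 + (20233 + (30 + 7*(3*5))) = 48079 + (20233 + (30 + 7*15)) = 48079 + (20233 + (30 + 105)) = 48079 + (20233 + 135) = 48079 + 20368 = 68447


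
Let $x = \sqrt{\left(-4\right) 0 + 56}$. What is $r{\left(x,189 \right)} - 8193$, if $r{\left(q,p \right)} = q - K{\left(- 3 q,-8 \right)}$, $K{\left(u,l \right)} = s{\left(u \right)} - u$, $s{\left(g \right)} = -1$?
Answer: $-8192 - 4 \sqrt{14} \approx -8207.0$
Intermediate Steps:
$x = 2 \sqrt{14}$ ($x = \sqrt{0 + 56} = \sqrt{56} = 2 \sqrt{14} \approx 7.4833$)
$K{\left(u,l \right)} = -1 - u$
$r{\left(q,p \right)} = 1 - 2 q$ ($r{\left(q,p \right)} = q - \left(-1 - - 3 q\right) = q - \left(-1 + 3 q\right) = 1 - 2 q$)
$r{\left(x,189 \right)} - 8193 = \left(1 - 2 \cdot 2 \sqrt{14}\right) - 8193 = \left(1 - 4 \sqrt{14}\right) - 8193 = -8192 - 4 \sqrt{14}$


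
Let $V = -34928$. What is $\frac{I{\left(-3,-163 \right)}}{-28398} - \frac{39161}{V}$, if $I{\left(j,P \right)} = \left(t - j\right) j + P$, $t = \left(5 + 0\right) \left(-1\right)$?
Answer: $\frac{558788887}{495942672} \approx 1.1267$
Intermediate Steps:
$t = -5$ ($t = 5 \left(-1\right) = -5$)
$I{\left(j,P \right)} = P + j \left(-5 - j\right)$ ($I{\left(j,P \right)} = \left(-5 - j\right) j + P = j \left(-5 - j\right) + P = P + j \left(-5 - j\right)$)
$\frac{I{\left(-3,-163 \right)}}{-28398} - \frac{39161}{V} = \frac{-163 - \left(-3\right)^{2} - -15}{-28398} - \frac{39161}{-34928} = \left(-163 - 9 + 15\right) \left(- \frac{1}{28398}\right) - - \frac{39161}{34928} = \left(-163 - 9 + 15\right) \left(- \frac{1}{28398}\right) + \frac{39161}{34928} = \left(-157\right) \left(- \frac{1}{28398}\right) + \frac{39161}{34928} = \frac{157}{28398} + \frac{39161}{34928} = \frac{558788887}{495942672}$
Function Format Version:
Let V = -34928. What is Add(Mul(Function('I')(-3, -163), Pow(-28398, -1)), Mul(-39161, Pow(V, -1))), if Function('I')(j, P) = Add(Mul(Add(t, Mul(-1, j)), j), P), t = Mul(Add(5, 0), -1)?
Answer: Rational(558788887, 495942672) ≈ 1.1267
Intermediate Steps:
t = -5 (t = Mul(5, -1) = -5)
Function('I')(j, P) = Add(P, Mul(j, Add(-5, Mul(-1, j)))) (Function('I')(j, P) = Add(Mul(Add(-5, Mul(-1, j)), j), P) = Add(Mul(j, Add(-5, Mul(-1, j))), P) = Add(P, Mul(j, Add(-5, Mul(-1, j)))))
Add(Mul(Function('I')(-3, -163), Pow(-28398, -1)), Mul(-39161, Pow(V, -1))) = Add(Mul(Add(-163, Mul(-1, Pow(-3, 2)), Mul(-5, -3)), Pow(-28398, -1)), Mul(-39161, Pow(-34928, -1))) = Add(Mul(Add(-163, Mul(-1, 9), 15), Rational(-1, 28398)), Mul(-39161, Rational(-1, 34928))) = Add(Mul(Add(-163, -9, 15), Rational(-1, 28398)), Rational(39161, 34928)) = Add(Mul(-157, Rational(-1, 28398)), Rational(39161, 34928)) = Add(Rational(157, 28398), Rational(39161, 34928)) = Rational(558788887, 495942672)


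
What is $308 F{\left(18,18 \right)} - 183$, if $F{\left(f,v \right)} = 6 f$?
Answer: $33081$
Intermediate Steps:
$308 F{\left(18,18 \right)} - 183 = 308 \cdot 6 \cdot 18 - 183 = 308 \cdot 108 - 183 = 33264 - 183 = 33081$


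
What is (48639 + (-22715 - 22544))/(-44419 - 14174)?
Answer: -3380/58593 ≈ -0.057686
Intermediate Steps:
(48639 + (-22715 - 22544))/(-44419 - 14174) = (48639 - 45259)/(-58593) = 3380*(-1/58593) = -3380/58593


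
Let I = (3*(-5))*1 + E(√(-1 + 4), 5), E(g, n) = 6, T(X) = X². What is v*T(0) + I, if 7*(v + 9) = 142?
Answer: -9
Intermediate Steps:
v = 79/7 (v = -9 + (⅐)*142 = -9 + 142/7 = 79/7 ≈ 11.286)
I = -9 (I = (3*(-5))*1 + 6 = -15*1 + 6 = -15 + 6 = -9)
v*T(0) + I = (79/7)*0² - 9 = (79/7)*0 - 9 = 0 - 9 = -9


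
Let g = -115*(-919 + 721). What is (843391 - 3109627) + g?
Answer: -2243466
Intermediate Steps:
g = 22770 (g = -115*(-198) = 22770)
(843391 - 3109627) + g = (843391 - 3109627) + 22770 = -2266236 + 22770 = -2243466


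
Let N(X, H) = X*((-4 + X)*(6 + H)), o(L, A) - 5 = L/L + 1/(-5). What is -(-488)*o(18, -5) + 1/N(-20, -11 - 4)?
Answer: 12227327/4320 ≈ 2830.4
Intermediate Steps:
o(L, A) = 29/5 (o(L, A) = 5 + (L/L + 1/(-5)) = 5 + (1 + 1*(-1/5)) = 5 + (1 - 1/5) = 5 + 4/5 = 29/5)
N(X, H) = X*(-4 + X)*(6 + H)
-(-488)*o(18, -5) + 1/N(-20, -11 - 4) = -(-488)*29/5 + 1/(-20*(-24 - 4*(-11 - 4) + 6*(-20) + (-11 - 4)*(-20))) = -488*(-29/5) + 1/(-20*(-24 - 4*(-15) - 120 - 15*(-20))) = 14152/5 + 1/(-20*(-24 + 60 - 120 + 300)) = 14152/5 + 1/(-20*216) = 14152/5 + 1/(-4320) = 14152/5 - 1/4320 = 12227327/4320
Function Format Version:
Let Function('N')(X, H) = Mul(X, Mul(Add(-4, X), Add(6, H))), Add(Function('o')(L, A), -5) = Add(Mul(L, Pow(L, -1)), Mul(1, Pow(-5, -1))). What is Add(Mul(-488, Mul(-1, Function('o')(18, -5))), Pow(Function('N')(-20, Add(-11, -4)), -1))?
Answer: Rational(12227327, 4320) ≈ 2830.4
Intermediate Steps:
Function('o')(L, A) = Rational(29, 5) (Function('o')(L, A) = Add(5, Add(Mul(L, Pow(L, -1)), Mul(1, Pow(-5, -1)))) = Add(5, Add(1, Mul(1, Rational(-1, 5)))) = Add(5, Add(1, Rational(-1, 5))) = Add(5, Rational(4, 5)) = Rational(29, 5))
Function('N')(X, H) = Mul(X, Add(-4, X), Add(6, H))
Add(Mul(-488, Mul(-1, Function('o')(18, -5))), Pow(Function('N')(-20, Add(-11, -4)), -1)) = Add(Mul(-488, Mul(-1, Rational(29, 5))), Pow(Mul(-20, Add(-24, Mul(-4, Add(-11, -4)), Mul(6, -20), Mul(Add(-11, -4), -20))), -1)) = Add(Mul(-488, Rational(-29, 5)), Pow(Mul(-20, Add(-24, Mul(-4, -15), -120, Mul(-15, -20))), -1)) = Add(Rational(14152, 5), Pow(Mul(-20, Add(-24, 60, -120, 300)), -1)) = Add(Rational(14152, 5), Pow(Mul(-20, 216), -1)) = Add(Rational(14152, 5), Pow(-4320, -1)) = Add(Rational(14152, 5), Rational(-1, 4320)) = Rational(12227327, 4320)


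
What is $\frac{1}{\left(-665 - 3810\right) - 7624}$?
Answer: $- \frac{1}{12099} \approx -8.2652 \cdot 10^{-5}$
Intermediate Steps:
$\frac{1}{\left(-665 - 3810\right) - 7624} = \frac{1}{-4475 - 7624} = \frac{1}{-12099} = - \frac{1}{12099}$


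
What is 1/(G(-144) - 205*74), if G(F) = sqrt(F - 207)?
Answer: -15170/230129251 - 3*I*sqrt(39)/230129251 ≈ -6.5919e-5 - 8.1411e-8*I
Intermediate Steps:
G(F) = sqrt(-207 + F)
1/(G(-144) - 205*74) = 1/(sqrt(-207 - 144) - 205*74) = 1/(sqrt(-351) - 15170) = 1/(3*I*sqrt(39) - 15170) = 1/(-15170 + 3*I*sqrt(39))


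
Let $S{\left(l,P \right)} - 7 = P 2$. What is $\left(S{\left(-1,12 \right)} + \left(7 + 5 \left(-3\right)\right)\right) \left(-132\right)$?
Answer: $-3036$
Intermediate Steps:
$S{\left(l,P \right)} = 7 + 2 P$ ($S{\left(l,P \right)} = 7 + P 2 = 7 + 2 P$)
$\left(S{\left(-1,12 \right)} + \left(7 + 5 \left(-3\right)\right)\right) \left(-132\right) = \left(\left(7 + 2 \cdot 12\right) + \left(7 + 5 \left(-3\right)\right)\right) \left(-132\right) = \left(\left(7 + 24\right) + \left(7 - 15\right)\right) \left(-132\right) = \left(31 - 8\right) \left(-132\right) = 23 \left(-132\right) = -3036$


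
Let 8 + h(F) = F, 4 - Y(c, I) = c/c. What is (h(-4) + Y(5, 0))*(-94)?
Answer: 846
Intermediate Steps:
Y(c, I) = 3 (Y(c, I) = 4 - c/c = 4 - 1*1 = 4 - 1 = 3)
h(F) = -8 + F
(h(-4) + Y(5, 0))*(-94) = ((-8 - 4) + 3)*(-94) = (-12 + 3)*(-94) = -9*(-94) = 846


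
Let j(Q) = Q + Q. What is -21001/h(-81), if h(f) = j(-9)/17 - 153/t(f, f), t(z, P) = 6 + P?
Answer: -8925425/417 ≈ -21404.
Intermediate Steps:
j(Q) = 2*Q
h(f) = -18/17 - 153/(6 + f) (h(f) = (2*(-9))/17 - 153/(6 + f) = -18*1/17 - 153/(6 + f) = -18/17 - 153/(6 + f))
-21001/h(-81) = -21001*17*(6 - 81)/(9*(-301 - 2*(-81))) = -21001*(-425/(3*(-301 + 162))) = -21001/((9/17)*(-1/75)*(-139)) = -21001/417/425 = -21001*425/417 = -8925425/417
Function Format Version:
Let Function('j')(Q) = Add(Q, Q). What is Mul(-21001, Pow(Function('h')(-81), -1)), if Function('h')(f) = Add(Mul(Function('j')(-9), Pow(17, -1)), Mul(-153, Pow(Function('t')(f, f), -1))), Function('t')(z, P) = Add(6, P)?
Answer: Rational(-8925425, 417) ≈ -21404.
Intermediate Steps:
Function('j')(Q) = Mul(2, Q)
Function('h')(f) = Add(Rational(-18, 17), Mul(-153, Pow(Add(6, f), -1))) (Function('h')(f) = Add(Mul(Mul(2, -9), Pow(17, -1)), Mul(-153, Pow(Add(6, f), -1))) = Add(Mul(-18, Rational(1, 17)), Mul(-153, Pow(Add(6, f), -1))) = Add(Rational(-18, 17), Mul(-153, Pow(Add(6, f), -1))))
Mul(-21001, Pow(Function('h')(-81), -1)) = Mul(-21001, Pow(Mul(Rational(9, 17), Pow(Add(6, -81), -1), Add(-301, Mul(-2, -81))), -1)) = Mul(-21001, Pow(Mul(Rational(9, 17), Pow(-75, -1), Add(-301, 162)), -1)) = Mul(-21001, Pow(Mul(Rational(9, 17), Rational(-1, 75), -139), -1)) = Mul(-21001, Pow(Rational(417, 425), -1)) = Mul(-21001, Rational(425, 417)) = Rational(-8925425, 417)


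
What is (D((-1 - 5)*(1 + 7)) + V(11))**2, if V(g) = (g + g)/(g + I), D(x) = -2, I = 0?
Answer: 0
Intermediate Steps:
V(g) = 2 (V(g) = (g + g)/(g + 0) = (2*g)/g = 2)
(D((-1 - 5)*(1 + 7)) + V(11))**2 = (-2 + 2)**2 = 0**2 = 0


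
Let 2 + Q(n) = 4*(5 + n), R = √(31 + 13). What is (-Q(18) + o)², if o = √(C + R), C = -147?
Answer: (90 - I*√(147 - 2*√11))² ≈ 7959.6 - 2132.6*I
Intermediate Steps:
R = 2*√11 (R = √44 = 2*√11 ≈ 6.6332)
o = √(-147 + 2*√11) ≈ 11.848*I
Q(n) = 18 + 4*n (Q(n) = -2 + 4*(5 + n) = -2 + (20 + 4*n) = 18 + 4*n)
(-Q(18) + o)² = (-(18 + 4*18) + √(-147 + 2*√11))² = (-(18 + 72) + √(-147 + 2*√11))² = (-1*90 + √(-147 + 2*√11))² = (-90 + √(-147 + 2*√11))²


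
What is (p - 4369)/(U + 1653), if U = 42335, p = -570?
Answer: -4939/43988 ≈ -0.11228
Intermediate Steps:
(p - 4369)/(U + 1653) = (-570 - 4369)/(42335 + 1653) = -4939/43988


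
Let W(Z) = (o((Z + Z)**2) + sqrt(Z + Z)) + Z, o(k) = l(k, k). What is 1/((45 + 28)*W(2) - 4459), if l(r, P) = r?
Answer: -1/2999 ≈ -0.00033344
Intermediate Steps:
o(k) = k
W(Z) = Z + 4*Z**2 + sqrt(2)*sqrt(Z) (W(Z) = ((Z + Z)**2 + sqrt(Z + Z)) + Z = ((2*Z)**2 + sqrt(2*Z)) + Z = (4*Z**2 + sqrt(2)*sqrt(Z)) + Z = Z + 4*Z**2 + sqrt(2)*sqrt(Z))
1/((45 + 28)*W(2) - 4459) = 1/((45 + 28)*(2 + 4*2**2 + sqrt(2)*sqrt(2)) - 4459) = 1/(73*(2 + 4*4 + 2) - 4459) = 1/(73*(2 + 16 + 2) - 4459) = 1/(73*20 - 4459) = 1/(1460 - 4459) = 1/(-2999) = -1/2999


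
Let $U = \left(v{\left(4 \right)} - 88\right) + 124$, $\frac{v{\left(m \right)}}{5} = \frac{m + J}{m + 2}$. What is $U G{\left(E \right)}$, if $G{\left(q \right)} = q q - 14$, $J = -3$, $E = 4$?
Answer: $\frac{221}{3} \approx 73.667$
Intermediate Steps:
$v{\left(m \right)} = \frac{5 \left(-3 + m\right)}{2 + m}$ ($v{\left(m \right)} = 5 \frac{m - 3}{m + 2} = 5 \frac{-3 + m}{2 + m} = \frac{5 \left(-3 + m\right)}{2 + m}$)
$U = \frac{221}{6}$ ($U = \left(\frac{5 \left(-3 + 4\right)}{2 + 4} - 88\right) + 124 = \left(5 \cdot \frac{1}{6} \cdot 1 - 88\right) + 124 = \left(\frac{5}{6} - 88\right) + 124 = - \frac{523}{6} + 124 = \frac{221}{6} \approx 36.833$)
$G{\left(q \right)} = -14 + q^{2}$ ($G{\left(q \right)} = q^{2} - 14 = -14 + q^{2}$)
$U G{\left(E \right)} = \frac{221 \left(-14 + 4^{2}\right)}{6} = \frac{221 \left(-14 + 16\right)}{6} = \frac{221}{6} \cdot 2 = \frac{221}{3}$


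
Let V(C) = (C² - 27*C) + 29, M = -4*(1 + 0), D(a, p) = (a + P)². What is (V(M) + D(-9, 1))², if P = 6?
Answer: 26244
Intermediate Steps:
D(a, p) = (6 + a)² (D(a, p) = (a + 6)² = (6 + a)²)
M = -4 (M = -4*1 = -4)
V(C) = 29 + C² - 27*C
(V(M) + D(-9, 1))² = ((29 + (-4)² - 27*(-4)) + (6 - 9)²)² = ((29 + 16 + 108) + (-3)²)² = (153 + 9)² = 162² = 26244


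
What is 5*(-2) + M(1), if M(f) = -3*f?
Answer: -13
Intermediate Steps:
5*(-2) + M(1) = 5*(-2) - 3*1 = -10 - 3 = -13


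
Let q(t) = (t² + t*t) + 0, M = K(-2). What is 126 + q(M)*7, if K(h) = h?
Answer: 182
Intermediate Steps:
M = -2
q(t) = 2*t² (q(t) = (t² + t²) + 0 = 2*t² + 0 = 2*t²)
126 + q(M)*7 = 126 + (2*(-2)²)*7 = 126 + (2*4)*7 = 126 + 8*7 = 126 + 56 = 182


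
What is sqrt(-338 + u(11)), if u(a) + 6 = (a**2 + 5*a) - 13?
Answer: I*sqrt(181) ≈ 13.454*I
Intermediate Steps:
u(a) = -19 + a**2 + 5*a (u(a) = -6 + ((a**2 + 5*a) - 13) = -6 + (-13 + a**2 + 5*a) = -19 + a**2 + 5*a)
sqrt(-338 + u(11)) = sqrt(-338 + (-19 + 11**2 + 5*11)) = sqrt(-338 + (-19 + 121 + 55)) = sqrt(-338 + 157) = sqrt(-181) = I*sqrt(181)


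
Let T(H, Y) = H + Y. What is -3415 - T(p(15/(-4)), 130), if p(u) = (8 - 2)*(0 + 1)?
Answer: -3551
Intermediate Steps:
p(u) = 6 (p(u) = 6*1 = 6)
-3415 - T(p(15/(-4)), 130) = -3415 - (6 + 130) = -3415 - 1*136 = -3415 - 136 = -3551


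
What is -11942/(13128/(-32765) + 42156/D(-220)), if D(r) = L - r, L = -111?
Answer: -21324739835/689905194 ≈ -30.910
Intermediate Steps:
D(r) = -111 - r
-11942/(13128/(-32765) + 42156/D(-220)) = -11942/(13128/(-32765) + 42156/(-111 - 1*(-220))) = -11942/(13128*(-1/32765) + 42156/(-111 + 220)) = -11942/(-13128/32765 + 42156/109) = -11942/1379810388/3571385 = -11942*3571385/1379810388 = -21324739835/689905194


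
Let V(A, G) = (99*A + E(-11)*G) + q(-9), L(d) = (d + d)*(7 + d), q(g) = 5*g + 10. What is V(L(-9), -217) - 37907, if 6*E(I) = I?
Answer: -203881/6 ≈ -33980.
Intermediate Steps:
E(I) = I/6
q(g) = 10 + 5*g
L(d) = 2*d*(7 + d) (L(d) = (2*d)*(7 + d) = 2*d*(7 + d))
V(A, G) = -35 + 99*A - 11*G/6 (V(A, G) = (99*A + ((1/6)*(-11))*G) + (10 + 5*(-9)) = (99*A - 11*G/6) + (10 - 45) = (99*A - 11*G/6) - 35 = -35 + 99*A - 11*G/6)
V(L(-9), -217) - 37907 = (-35 + 99*(2*(-9)*(7 - 9)) - 11/6*(-217)) - 37907 = (-35 + 99*(2*(-9)*(-2)) + 2387/6) - 37907 = (-35 + 99*36 + 2387/6) - 37907 = (-35 + 3564 + 2387/6) - 37907 = 23561/6 - 37907 = -203881/6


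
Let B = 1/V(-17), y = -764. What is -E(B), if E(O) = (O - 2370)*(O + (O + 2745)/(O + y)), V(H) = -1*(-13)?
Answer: -13986885483/1678339 ≈ -8333.8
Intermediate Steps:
V(H) = 13
B = 1/13 ≈ 0.076923
E(O) = (-2370 + O)*(O + (2745 + O)/(-764 + O)) (E(O) = (O - 2370)*(O + (O + 2745)/(O - 764)) = (-2370 + O)*(O + (2745 + O)/(-764 + O)))
-E(B) = -(-6505650 + (1/13)**3 - 3133*(1/13)**2 + 1811055*(1/13))/(-764 + 1/13) = -(-6505650 + 1/2197 - 3133*1/169 + 1811055/13)/(-9931/13) = -(-13)*(-6505650 + 1/2197 - 241/13 + 1811055/13)/9931 = -(-13)*(-13986885483)/(9931*2197) = -1*13986885483/1678339 = -13986885483/1678339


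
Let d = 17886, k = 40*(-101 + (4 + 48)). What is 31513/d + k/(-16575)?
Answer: 12386323/6588010 ≈ 1.8801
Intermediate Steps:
k = -1960 (k = 40*(-101 + 52) = 40*(-49) = -1960)
31513/d + k/(-16575) = 31513/17886 - 1960/(-16575) = 31513*(1/17886) - 1960*(-1/16575) = 31513/17886 + 392/3315 = 12386323/6588010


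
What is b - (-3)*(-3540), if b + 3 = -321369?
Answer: -331992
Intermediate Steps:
b = -321372 (b = -3 - 321369 = -321372)
b - (-3)*(-3540) = -321372 - (-3)*(-3540) = -321372 - 1*10620 = -321372 - 10620 = -331992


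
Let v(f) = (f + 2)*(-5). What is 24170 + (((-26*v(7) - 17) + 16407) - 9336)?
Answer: 32394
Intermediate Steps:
v(f) = -10 - 5*f (v(f) = (2 + f)*(-5) = -10 - 5*f)
24170 + (((-26*v(7) - 17) + 16407) - 9336) = 24170 + (((-26*(-10 - 5*7) - 17) + 16407) - 9336) = 24170 + (((-26*(-10 - 35) - 17) + 16407) - 9336) = 24170 + (((-26*(-45) - 17) + 16407) - 9336) = 24170 + (((1170 - 17) + 16407) - 9336) = 24170 + ((1153 + 16407) - 9336) = 24170 + (17560 - 9336) = 24170 + 8224 = 32394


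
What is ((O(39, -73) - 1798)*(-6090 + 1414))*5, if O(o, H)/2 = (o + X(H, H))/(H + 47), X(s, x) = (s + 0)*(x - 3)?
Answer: 677108180/13 ≈ 5.2085e+7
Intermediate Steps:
X(s, x) = s*(-3 + x)
O(o, H) = 2*(o + H*(-3 + H))/(47 + H) (O(o, H) = 2*((o + H*(-3 + H))/(H + 47)) = 2*((o + H*(-3 + H))/(47 + H)) = 2*(o + H*(-3 + H))/(47 + H))
((O(39, -73) - 1798)*(-6090 + 1414))*5 = ((2*(39 - 73*(-3 - 73))/(47 - 73) - 1798)*(-6090 + 1414))*5 = ((2*(39 - 73*(-76))/(-26) - 1798)*(-4676))*5 = ((2*(-1/26)*(39 + 5548) - 1798)*(-4676))*5 = ((2*(-1/26)*5587 - 1798)*(-4676))*5 = ((-5587/13 - 1798)*(-4676))*5 = -28961/13*(-4676)*5 = (135421636/13)*5 = 677108180/13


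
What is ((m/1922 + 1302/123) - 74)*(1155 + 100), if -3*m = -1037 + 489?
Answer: -9393130330/118203 ≈ -79466.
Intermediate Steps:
m = 548/3 (m = -(-1037 + 489)/3 = -⅓*(-548) = 548/3 ≈ 182.67)
((m/1922 + 1302/123) - 74)*(1155 + 100) = (((548/3)/1922 + 1302/123) - 74)*(1155 + 100) = (((548/3)*(1/1922) + 1302*(1/123)) - 74)*1255 = ((274/2883 + 434/41) - 74)*1255 = (1262456/118203 - 74)*1255 = -7484566/118203*1255 = -9393130330/118203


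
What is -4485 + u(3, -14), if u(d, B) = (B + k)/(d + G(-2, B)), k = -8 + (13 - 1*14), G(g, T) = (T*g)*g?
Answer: -237682/53 ≈ -4484.6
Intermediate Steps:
G(g, T) = T*g²
k = -9 (k = -8 + (13 - 14) = -8 - 1 = -9)
u(d, B) = (-9 + B)/(d + 4*B) (u(d, B) = (B - 9)/(d + B*(-2)²) = (-9 + B)/(d + B*4) = (-9 + B)/(d + 4*B))
-4485 + u(3, -14) = -4485 + (-9 - 14)/(3 + 4*(-14)) = -4485 - 23/(3 - 56) = -4485 - 23/(-53) = -4485 - 1/53*(-23) = -4485 + 23/53 = -237682/53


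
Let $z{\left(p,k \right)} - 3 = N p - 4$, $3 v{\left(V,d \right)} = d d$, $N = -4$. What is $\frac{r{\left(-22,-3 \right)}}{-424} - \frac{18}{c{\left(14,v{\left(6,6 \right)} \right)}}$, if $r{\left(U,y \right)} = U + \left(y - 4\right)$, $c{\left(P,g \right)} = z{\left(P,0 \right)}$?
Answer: $\frac{3095}{8056} \approx 0.38419$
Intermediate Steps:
$v{\left(V,d \right)} = \frac{d^{2}}{3}$ ($v{\left(V,d \right)} = \frac{d d}{3} = \frac{d^{2}}{3}$)
$z{\left(p,k \right)} = -1 - 4 p$ ($z{\left(p,k \right)} = 3 - \left(4 + 4 p\right) = -1 - 4 p$)
$c{\left(P,g \right)} = -1 - 4 P$
$r{\left(U,y \right)} = -4 + U + y$ ($r{\left(U,y \right)} = U + \left(y - 4\right) = U + \left(-4 + y\right) = -4 + U + y$)
$\frac{r{\left(-22,-3 \right)}}{-424} - \frac{18}{c{\left(14,v{\left(6,6 \right)} \right)}} = \frac{-4 - 22 - 3}{-424} - \frac{18}{-1 - 56} = \left(-29\right) \left(- \frac{1}{424}\right) - \frac{18}{-1 - 56} = \frac{29}{424} - \frac{18}{-57} = \frac{29}{424} - - \frac{6}{19} = \frac{29}{424} + \frac{6}{19} = \frac{3095}{8056}$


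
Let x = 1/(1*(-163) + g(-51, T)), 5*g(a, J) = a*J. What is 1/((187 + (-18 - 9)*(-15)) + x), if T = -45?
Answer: 296/175233 ≈ 0.0016892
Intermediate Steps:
g(a, J) = J*a/5 (g(a, J) = (a*J)/5 = (J*a)/5 = J*a/5)
x = 1/296 (x = 1/(1*(-163) + (1/5)*(-45)*(-51)) = 1/(-163 + 459) = 1/296 ≈ 0.0033784)
1/((187 + (-18 - 9)*(-15)) + x) = 1/((187 + (-18 - 9)*(-15)) + 1/296) = 1/((187 - 27*(-15)) + 1/296) = 1/((187 + 405) + 1/296) = 1/(592 + 1/296) = 1/(175233/296) = 296/175233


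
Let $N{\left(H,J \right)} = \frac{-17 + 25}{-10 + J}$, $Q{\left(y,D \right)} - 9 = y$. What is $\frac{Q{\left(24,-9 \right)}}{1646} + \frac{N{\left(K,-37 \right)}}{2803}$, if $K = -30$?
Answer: $\frac{4334285}{216845686} \approx 0.019988$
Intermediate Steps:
$Q{\left(y,D \right)} = 9 + y$
$N{\left(H,J \right)} = \frac{8}{-10 + J}$
$\frac{Q{\left(24,-9 \right)}}{1646} + \frac{N{\left(K,-37 \right)}}{2803} = \frac{9 + 24}{1646} + \frac{8 \frac{1}{-10 - 37}}{2803} = 33 \cdot \frac{1}{1646} + \frac{8}{-47} \cdot \frac{1}{2803} = \frac{33}{1646} + 8 \left(- \frac{1}{47}\right) \frac{1}{2803} = \frac{33}{1646} - \frac{8}{131741} = \frac{4334285}{216845686}$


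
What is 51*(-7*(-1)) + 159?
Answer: 516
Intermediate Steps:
51*(-7*(-1)) + 159 = 51*7 + 159 = 357 + 159 = 516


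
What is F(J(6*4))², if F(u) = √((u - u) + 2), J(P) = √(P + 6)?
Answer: 2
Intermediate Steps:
J(P) = √(6 + P)
F(u) = √2 (F(u) = √(0 + 2) = √2)
F(J(6*4))² = (√2)² = 2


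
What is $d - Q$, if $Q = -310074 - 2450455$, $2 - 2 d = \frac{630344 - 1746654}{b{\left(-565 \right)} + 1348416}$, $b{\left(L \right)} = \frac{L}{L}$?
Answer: $\frac{3722346139165}{1348417} \approx 2.7605 \cdot 10^{6}$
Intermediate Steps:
$b{\left(L \right)} = 1$
$d = \frac{1906572}{1348417}$ ($d = 1 - \frac{\left(630344 - 1746654\right) \frac{1}{1 + 1348416}}{2} = 1 - \frac{\left(-1116310\right) \frac{1}{1348417}}{2} = 1 - - \frac{558155}{1348417} = 1 + \frac{558155}{1348417} = \frac{1906572}{1348417} \approx 1.4139$)
$Q = -2760529$
$d - Q = \frac{1906572}{1348417} - -2760529 = \frac{1906572}{1348417} + 2760529 = \frac{3722346139165}{1348417}$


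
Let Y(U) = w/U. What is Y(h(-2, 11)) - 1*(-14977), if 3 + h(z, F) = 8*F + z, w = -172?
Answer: 1242919/83 ≈ 14975.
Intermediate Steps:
h(z, F) = -3 + z + 8*F (h(z, F) = -3 + (8*F + z) = -3 + (z + 8*F) = -3 + z + 8*F)
Y(U) = -172/U
Y(h(-2, 11)) - 1*(-14977) = -172/(-3 - 2 + 8*11) - 1*(-14977) = -172/(-3 - 2 + 88) + 14977 = -172/83 + 14977 = 1242919/83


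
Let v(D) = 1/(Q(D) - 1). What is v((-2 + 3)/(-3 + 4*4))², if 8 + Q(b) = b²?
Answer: 28561/2310400 ≈ 0.012362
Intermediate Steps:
Q(b) = -8 + b²
v(D) = 1/(-9 + D²) (v(D) = 1/((-8 + D²) - 1) = 1/(-9 + D²))
v((-2 + 3)/(-3 + 4*4))² = (1/(-9 + ((-2 + 3)/(-3 + 4*4))²))² = (1/(-9 + (1/(-3 + 16))²))² = (1/(-9 + (1/13)²))² = (1/(-9 + 1/169))² = (1/(-1520/169))² = (-169/1520)² = 28561/2310400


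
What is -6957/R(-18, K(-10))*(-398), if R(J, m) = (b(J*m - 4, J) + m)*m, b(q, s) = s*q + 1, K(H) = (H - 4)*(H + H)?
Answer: 1384443/12750220 ≈ 0.10858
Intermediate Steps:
K(H) = 2*H*(-4 + H) (K(H) = (-4 + H)*(2*H) = 2*H*(-4 + H))
b(q, s) = 1 + q*s (b(q, s) = q*s + 1 = 1 + q*s)
R(J, m) = m*(1 + m + J*(-4 + J*m)) (R(J, m) = ((1 + (J*m - 4)*J) + m)*m = ((1 + (-4 + J*m)*J) + m)*m = ((1 + J*(-4 + J*m)) + m)*m = (1 + m + J*(-4 + J*m))*m = m*(1 + m + J*(-4 + J*m)))
-6957/R(-18, K(-10))*(-398) = -6957*(-1/(20*(-4 - 10)*(1 + 2*(-10)*(-4 - 10) - 18*(-4 - 36*(-10)*(-4 - 10)))))*(-398) = -6957*1/(280*(1 + 2*(-10)*(-14) - 18*(-4 - 36*(-10)*(-14))))*(-398) = -6957*1/(280*(1 + 280 - 18*(-4 - 18*280)))*(-398) = -6957*1/(280*(1 + 280 - 18*(-4 - 5040)))*(-398) = -6957*1/(280*(1 + 280 - 18*(-5044)))*(-398) = -6957*1/(280*(1 + 280 + 90792))*(-398) = -6957/(280*91073)*(-398) = -6957/25500440*(-398) = 1384443/12750220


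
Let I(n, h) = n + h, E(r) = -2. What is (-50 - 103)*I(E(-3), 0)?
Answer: 306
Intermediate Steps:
I(n, h) = h + n
(-50 - 103)*I(E(-3), 0) = (-50 - 103)*(0 - 2) = -153*(-2) = 306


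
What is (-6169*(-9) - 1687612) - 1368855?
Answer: -3000946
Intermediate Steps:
(-6169*(-9) - 1687612) - 1368855 = (55521 - 1687612) - 1368855 = -1632091 - 1368855 = -3000946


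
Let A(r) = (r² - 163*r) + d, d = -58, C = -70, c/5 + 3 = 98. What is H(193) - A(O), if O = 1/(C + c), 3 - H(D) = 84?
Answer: -3706561/164025 ≈ -22.598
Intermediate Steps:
c = 475 (c = -15 + 5*98 = -15 + 490 = 475)
H(D) = -81 (H(D) = 3 - 1*84 = 3 - 84 = -81)
O = 1/405 (O = 1/(-70 + 475) = 1/405 ≈ 0.0024691)
A(r) = -58 + r² - 163*r (A(r) = (r² - 163*r) - 58 = -58 + r² - 163*r)
H(193) - A(O) = -81 - (-58 + (1/405)² - 163*1/405) = -81 - (-58 + 1/164025 - 163/405) = -81 - 1*(-9579464/164025) = -81 + 9579464/164025 = -3706561/164025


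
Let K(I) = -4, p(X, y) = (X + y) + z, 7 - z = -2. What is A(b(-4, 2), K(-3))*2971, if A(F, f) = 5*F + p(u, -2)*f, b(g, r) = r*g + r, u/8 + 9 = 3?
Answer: 398114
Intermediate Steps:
u = -48 (u = -72 + 8*3 = -72 + 24 = -48)
z = 9 (z = 7 - 1*(-2) = 7 + 2 = 9)
b(g, r) = r + g*r (b(g, r) = g*r + r = r + g*r)
p(X, y) = 9 + X + y (p(X, y) = (X + y) + 9 = 9 + X + y)
A(F, f) = -41*f + 5*F (A(F, f) = 5*F + (9 - 48 - 2)*f = 5*F - 41*f = -41*f + 5*F)
A(b(-4, 2), K(-3))*2971 = (-41*(-4) + 5*(2*(1 - 4)))*2971 = (164 + 5*(2*(-3)))*2971 = (164 + 5*(-6))*2971 = (164 - 30)*2971 = 134*2971 = 398114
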